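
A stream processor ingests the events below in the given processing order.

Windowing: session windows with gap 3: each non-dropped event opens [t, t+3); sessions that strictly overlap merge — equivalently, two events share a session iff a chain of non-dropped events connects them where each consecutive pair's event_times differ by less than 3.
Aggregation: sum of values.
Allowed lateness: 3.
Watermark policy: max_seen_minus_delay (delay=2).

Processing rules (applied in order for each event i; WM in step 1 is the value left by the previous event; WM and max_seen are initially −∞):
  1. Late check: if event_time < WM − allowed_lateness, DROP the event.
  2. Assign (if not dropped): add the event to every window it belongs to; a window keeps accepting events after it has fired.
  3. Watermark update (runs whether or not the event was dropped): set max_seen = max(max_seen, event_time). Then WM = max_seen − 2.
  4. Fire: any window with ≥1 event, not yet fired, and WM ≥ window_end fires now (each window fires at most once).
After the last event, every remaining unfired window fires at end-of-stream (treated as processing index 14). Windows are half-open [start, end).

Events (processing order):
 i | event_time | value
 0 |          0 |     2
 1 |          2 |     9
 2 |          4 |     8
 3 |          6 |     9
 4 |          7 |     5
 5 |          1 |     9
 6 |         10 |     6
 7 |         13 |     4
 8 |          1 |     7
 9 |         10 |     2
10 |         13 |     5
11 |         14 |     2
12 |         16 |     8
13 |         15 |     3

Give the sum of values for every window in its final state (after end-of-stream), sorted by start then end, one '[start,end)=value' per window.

i=0 t=0 v=2: → [0,3); WM=-2
i=1 t=2 v=9: → [0,5); WM=0
i=2 t=4 v=8: → [0,7); WM=2
i=3 t=6 v=9: → [0,9); WM=4
i=4 t=7 v=5: → [0,10); WM=5
i=5 t=1 v=9: DROP (t<5-3); WM=5
i=6 t=10 v=6: → [10,13); WM=8
i=7 t=13 v=4: → [13,16); WM=11
i=8 t=1 v=7: DROP (t<11-3); WM=11
i=9 t=10 v=2: → [10,13); WM=11
i=10 t=13 v=5: → [13,16); WM=11
i=11 t=14 v=2: → [13,17); WM=12
i=12 t=16 v=8: → [13,19); WM=14
i=13 t=15 v=3: → [13,19); WM=14

[0,10)=33 [10,13)=8 [13,19)=22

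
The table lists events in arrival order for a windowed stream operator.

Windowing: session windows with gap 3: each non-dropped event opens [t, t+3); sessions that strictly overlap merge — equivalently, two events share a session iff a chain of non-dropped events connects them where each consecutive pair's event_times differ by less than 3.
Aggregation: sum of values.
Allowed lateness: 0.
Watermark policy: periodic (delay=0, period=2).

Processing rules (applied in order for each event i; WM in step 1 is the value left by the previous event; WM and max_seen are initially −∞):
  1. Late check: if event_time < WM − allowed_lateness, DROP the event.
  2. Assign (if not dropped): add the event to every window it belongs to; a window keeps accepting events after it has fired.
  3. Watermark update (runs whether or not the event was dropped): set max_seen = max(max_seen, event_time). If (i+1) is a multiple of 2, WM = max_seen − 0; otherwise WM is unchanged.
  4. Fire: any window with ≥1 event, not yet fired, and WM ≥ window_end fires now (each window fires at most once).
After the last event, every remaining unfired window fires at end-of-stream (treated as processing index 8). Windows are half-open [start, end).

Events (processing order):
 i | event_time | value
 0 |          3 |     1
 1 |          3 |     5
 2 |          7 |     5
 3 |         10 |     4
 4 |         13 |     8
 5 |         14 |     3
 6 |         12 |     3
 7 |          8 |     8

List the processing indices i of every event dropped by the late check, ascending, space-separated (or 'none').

6 7

i=0 t=3 v=1: → [3,6); WM=−∞
i=1 t=3 v=5: → [3,6); WM=3
i=2 t=7 v=5: → [7,10); WM=3
i=3 t=10 v=4: → [10,13); WM=10
i=4 t=13 v=8: → [13,16); WM=10
i=5 t=14 v=3: → [13,17); WM=14
i=6 t=12 v=3: DROP (t<14-0); WM=14
i=7 t=8 v=8: DROP (t<14-0); WM=14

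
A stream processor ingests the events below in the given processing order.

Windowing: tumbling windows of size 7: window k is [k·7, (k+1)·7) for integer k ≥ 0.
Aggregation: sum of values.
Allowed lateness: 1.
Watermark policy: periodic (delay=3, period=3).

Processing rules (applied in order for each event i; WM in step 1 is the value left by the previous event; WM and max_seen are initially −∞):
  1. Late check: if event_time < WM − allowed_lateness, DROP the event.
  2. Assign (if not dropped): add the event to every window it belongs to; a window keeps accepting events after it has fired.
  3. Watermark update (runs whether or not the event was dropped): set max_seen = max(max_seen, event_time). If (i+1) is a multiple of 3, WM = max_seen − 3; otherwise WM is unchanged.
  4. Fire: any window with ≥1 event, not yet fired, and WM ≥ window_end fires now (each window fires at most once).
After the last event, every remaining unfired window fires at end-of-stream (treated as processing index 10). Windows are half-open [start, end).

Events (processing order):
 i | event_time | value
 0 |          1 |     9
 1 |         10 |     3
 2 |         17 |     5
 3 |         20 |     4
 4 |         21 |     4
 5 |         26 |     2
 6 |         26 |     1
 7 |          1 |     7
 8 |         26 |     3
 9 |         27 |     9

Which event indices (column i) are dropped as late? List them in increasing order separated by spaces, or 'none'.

7

i=0 t=1 v=9: → [0,7); WM=−∞
i=1 t=10 v=3: → [7,14); WM=−∞
i=2 t=17 v=5: → [14,21); WM=14; [0,7) fires=9 [7,14) fires=3
i=3 t=20 v=4: → [14,21); WM=14
i=4 t=21 v=4: → [21,28); WM=14
i=5 t=26 v=2: → [21,28); WM=23; [14,21) fires=9
i=6 t=26 v=1: → [21,28); WM=23
i=7 t=1 v=7: DROP (t<23-1); WM=23
i=8 t=26 v=3: → [21,28); WM=23
i=9 t=27 v=9: → [21,28); WM=23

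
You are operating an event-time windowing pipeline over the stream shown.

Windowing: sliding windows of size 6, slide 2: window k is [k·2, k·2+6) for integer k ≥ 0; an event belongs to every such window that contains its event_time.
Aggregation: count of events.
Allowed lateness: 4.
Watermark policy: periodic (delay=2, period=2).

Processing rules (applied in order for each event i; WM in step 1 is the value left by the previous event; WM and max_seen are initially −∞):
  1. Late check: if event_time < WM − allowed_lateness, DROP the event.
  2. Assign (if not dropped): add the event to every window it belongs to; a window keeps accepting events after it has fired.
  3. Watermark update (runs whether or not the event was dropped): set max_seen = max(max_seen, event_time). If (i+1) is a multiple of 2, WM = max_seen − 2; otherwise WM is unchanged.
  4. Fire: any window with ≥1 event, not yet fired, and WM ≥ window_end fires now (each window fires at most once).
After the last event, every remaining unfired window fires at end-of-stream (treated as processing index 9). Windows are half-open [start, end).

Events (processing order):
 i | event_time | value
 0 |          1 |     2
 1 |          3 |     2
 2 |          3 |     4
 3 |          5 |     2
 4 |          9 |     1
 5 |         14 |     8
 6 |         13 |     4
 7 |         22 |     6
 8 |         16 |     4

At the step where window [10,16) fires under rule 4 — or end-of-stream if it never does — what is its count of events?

2

i=0 t=1 v=2: → [0,6); WM=−∞
i=1 t=3 v=2: → [2,8),[0,6); WM=1
i=2 t=3 v=4: → [2,8),[0,6); WM=1
i=3 t=5 v=2: → [4,10),[2,8),[0,6); WM=3
i=4 t=9 v=1: → [8,14),[6,12),[4,10); WM=3
i=5 t=14 v=8: → [14,20),[12,18),[10,16); WM=12; [0,6) fires=4 [2,8) fires=3 [4,10) fires=2 [6,12) fires=1
i=6 t=13 v=4: → [12,18),[10,16),[8,14); WM=12
i=7 t=22 v=6: → [22,28),[20,26),[18,24); WM=20; [8,14) fires=2 [10,16) fires=2 [12,18) fires=2 [14,20) fires=1
i=8 t=16 v=4: → [16,22),[14,20),[12,18); WM=20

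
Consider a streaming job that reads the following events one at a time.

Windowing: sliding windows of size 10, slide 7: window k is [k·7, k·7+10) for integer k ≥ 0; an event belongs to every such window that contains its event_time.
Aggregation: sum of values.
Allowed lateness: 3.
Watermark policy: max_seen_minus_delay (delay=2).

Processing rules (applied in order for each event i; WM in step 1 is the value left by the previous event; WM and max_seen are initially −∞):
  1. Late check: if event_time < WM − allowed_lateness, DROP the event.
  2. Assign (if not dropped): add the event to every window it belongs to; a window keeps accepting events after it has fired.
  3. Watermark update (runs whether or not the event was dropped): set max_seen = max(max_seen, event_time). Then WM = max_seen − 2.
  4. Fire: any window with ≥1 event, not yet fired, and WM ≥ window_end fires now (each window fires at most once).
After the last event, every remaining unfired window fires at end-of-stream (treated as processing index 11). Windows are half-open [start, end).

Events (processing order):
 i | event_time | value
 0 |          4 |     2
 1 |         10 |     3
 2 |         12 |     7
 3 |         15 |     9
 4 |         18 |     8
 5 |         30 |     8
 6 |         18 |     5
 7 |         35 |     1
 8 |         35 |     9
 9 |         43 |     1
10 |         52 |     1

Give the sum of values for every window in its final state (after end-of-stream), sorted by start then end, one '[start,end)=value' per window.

[0,10)=2 [7,17)=19 [14,24)=17 [21,31)=8 [28,38)=18 [35,45)=11 [42,52)=1 [49,59)=1

i=0 t=4 v=2: → [0,10); WM=2
i=1 t=10 v=3: → [7,17); WM=8
i=2 t=12 v=7: → [7,17); WM=10; [0,10) fires=2
i=3 t=15 v=9: → [14,24),[7,17); WM=13
i=4 t=18 v=8: → [14,24); WM=16
i=5 t=30 v=8: → [28,38),[21,31); WM=28; [7,17) fires=19 [14,24) fires=17
i=6 t=18 v=5: DROP (t<28-3); WM=28
i=7 t=35 v=1: → [35,45),[28,38); WM=33; [21,31) fires=8
i=8 t=35 v=9: → [35,45),[28,38); WM=33
i=9 t=43 v=1: → [42,52),[35,45); WM=41; [28,38) fires=18
i=10 t=52 v=1: → [49,59); WM=50; [35,45) fires=11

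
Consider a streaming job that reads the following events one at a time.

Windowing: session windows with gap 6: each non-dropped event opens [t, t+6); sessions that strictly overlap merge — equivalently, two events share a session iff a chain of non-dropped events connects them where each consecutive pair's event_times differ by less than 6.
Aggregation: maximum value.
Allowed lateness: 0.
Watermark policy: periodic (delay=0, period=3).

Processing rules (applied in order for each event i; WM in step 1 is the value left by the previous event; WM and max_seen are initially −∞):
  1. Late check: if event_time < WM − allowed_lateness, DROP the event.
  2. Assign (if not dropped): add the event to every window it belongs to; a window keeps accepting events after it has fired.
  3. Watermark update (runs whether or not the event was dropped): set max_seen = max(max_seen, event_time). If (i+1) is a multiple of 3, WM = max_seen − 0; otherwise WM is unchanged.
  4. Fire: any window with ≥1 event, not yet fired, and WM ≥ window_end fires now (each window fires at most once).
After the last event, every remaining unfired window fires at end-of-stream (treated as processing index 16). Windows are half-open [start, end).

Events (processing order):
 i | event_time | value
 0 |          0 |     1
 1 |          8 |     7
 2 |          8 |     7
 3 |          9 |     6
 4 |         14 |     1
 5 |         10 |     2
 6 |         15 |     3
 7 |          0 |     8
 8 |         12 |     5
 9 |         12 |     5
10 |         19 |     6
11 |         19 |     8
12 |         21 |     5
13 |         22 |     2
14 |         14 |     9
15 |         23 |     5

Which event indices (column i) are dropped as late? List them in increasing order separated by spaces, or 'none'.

7 8 9 14

i=0 t=0 v=1: → [0,6); WM=−∞
i=1 t=8 v=7: → [8,14); WM=−∞
i=2 t=8 v=7: → [8,14); WM=8
i=3 t=9 v=6: → [8,15); WM=8
i=4 t=14 v=1: → [8,20); WM=8
i=5 t=10 v=2: → [8,20); WM=14
i=6 t=15 v=3: → [8,21); WM=14
i=7 t=0 v=8: DROP (t<14-0); WM=14
i=8 t=12 v=5: DROP (t<14-0); WM=15
i=9 t=12 v=5: DROP (t<15-0); WM=15
i=10 t=19 v=6: → [8,25); WM=15
i=11 t=19 v=8: → [8,25); WM=19
i=12 t=21 v=5: → [8,27); WM=19
i=13 t=22 v=2: → [8,28); WM=19
i=14 t=14 v=9: DROP (t<19-0); WM=22
i=15 t=23 v=5: → [8,29); WM=22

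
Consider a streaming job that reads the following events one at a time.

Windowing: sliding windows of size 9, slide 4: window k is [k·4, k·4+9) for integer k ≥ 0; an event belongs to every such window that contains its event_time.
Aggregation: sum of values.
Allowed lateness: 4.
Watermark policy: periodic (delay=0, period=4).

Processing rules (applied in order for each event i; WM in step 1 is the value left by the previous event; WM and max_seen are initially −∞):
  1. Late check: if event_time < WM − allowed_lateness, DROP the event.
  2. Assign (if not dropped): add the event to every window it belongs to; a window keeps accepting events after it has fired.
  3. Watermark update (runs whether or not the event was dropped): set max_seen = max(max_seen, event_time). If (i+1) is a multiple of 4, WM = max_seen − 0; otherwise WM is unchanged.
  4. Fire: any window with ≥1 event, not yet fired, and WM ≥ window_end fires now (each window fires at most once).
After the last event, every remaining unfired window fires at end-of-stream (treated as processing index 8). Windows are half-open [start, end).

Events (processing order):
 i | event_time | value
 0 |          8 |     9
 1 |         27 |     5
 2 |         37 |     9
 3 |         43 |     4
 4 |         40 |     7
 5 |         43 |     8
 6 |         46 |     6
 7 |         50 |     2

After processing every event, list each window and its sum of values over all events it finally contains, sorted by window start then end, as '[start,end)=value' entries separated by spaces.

i=0 t=8 v=9: → [8,17),[4,13),[0,9); WM=−∞
i=1 t=27 v=5: → [24,33),[20,29); WM=−∞
i=2 t=37 v=9: → [36,45),[32,41); WM=−∞
i=3 t=43 v=4: → [40,49),[36,45); WM=43; [0,9) fires=9 [4,13) fires=9 [8,17) fires=9 [20,29) fires=5 [24,33) fires=5 [32,41) fires=9
i=4 t=40 v=7: → [40,49),[36,45),[32,41); WM=43
i=5 t=43 v=8: → [40,49),[36,45); WM=43
i=6 t=46 v=6: → [44,53),[40,49); WM=43
i=7 t=50 v=2: → [48,57),[44,53); WM=50; [36,45) fires=28 [40,49) fires=25

[0,9)=9 [4,13)=9 [8,17)=9 [20,29)=5 [24,33)=5 [32,41)=16 [36,45)=28 [40,49)=25 [44,53)=8 [48,57)=2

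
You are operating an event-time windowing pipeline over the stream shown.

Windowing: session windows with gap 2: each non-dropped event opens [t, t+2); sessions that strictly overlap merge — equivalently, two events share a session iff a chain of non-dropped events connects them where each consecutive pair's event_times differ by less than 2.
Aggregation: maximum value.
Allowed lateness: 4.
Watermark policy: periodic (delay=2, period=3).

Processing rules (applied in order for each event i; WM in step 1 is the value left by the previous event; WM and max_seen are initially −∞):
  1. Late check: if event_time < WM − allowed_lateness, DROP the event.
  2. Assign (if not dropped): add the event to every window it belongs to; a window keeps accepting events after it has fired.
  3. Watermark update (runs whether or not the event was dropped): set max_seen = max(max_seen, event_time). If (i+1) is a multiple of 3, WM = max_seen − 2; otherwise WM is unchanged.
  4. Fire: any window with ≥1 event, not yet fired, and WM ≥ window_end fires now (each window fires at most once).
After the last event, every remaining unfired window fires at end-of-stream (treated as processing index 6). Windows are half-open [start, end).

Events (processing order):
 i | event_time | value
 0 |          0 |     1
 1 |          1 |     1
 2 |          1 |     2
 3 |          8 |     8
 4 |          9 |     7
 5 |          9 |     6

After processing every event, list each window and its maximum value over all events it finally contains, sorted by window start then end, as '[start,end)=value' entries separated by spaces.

i=0 t=0 v=1: → [0,2); WM=−∞
i=1 t=1 v=1: → [0,3); WM=−∞
i=2 t=1 v=2: → [0,3); WM=-1
i=3 t=8 v=8: → [8,10); WM=-1
i=4 t=9 v=7: → [8,11); WM=-1
i=5 t=9 v=6: → [8,11); WM=7

[0,3)=2 [8,11)=8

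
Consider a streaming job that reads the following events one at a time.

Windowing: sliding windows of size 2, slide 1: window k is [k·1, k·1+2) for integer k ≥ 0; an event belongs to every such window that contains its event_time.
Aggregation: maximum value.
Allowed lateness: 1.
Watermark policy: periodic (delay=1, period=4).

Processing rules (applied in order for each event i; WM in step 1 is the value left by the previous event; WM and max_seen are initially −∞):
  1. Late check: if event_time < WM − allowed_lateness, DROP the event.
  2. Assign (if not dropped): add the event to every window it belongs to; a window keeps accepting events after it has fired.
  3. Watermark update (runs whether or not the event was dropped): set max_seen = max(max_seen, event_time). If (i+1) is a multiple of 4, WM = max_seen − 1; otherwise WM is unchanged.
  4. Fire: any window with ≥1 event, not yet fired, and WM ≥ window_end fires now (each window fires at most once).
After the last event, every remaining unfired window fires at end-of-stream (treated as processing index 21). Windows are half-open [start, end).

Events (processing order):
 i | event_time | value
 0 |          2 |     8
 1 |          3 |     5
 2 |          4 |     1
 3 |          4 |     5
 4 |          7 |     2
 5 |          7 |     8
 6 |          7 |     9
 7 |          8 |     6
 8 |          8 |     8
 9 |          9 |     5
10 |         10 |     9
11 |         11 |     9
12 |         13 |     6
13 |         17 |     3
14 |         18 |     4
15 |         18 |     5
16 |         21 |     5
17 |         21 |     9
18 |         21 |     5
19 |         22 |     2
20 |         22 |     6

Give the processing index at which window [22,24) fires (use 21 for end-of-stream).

i=0 t=2 v=8: → [2,4),[1,3); WM=−∞
i=1 t=3 v=5: → [3,5),[2,4); WM=−∞
i=2 t=4 v=1: → [4,6),[3,5); WM=−∞
i=3 t=4 v=5: → [4,6),[3,5); WM=3; [1,3) fires=8
i=4 t=7 v=2: → [7,9),[6,8); WM=3
i=5 t=7 v=8: → [7,9),[6,8); WM=3
i=6 t=7 v=9: → [7,9),[6,8); WM=3
i=7 t=8 v=6: → [8,10),[7,9); WM=7; [2,4) fires=8 [3,5) fires=5 [4,6) fires=5
i=8 t=8 v=8: → [8,10),[7,9); WM=7
i=9 t=9 v=5: → [9,11),[8,10); WM=7
i=10 t=10 v=9: → [10,12),[9,11); WM=7
i=11 t=11 v=9: → [11,13),[10,12); WM=10; [6,8) fires=9 [7,9) fires=9 [8,10) fires=8
i=12 t=13 v=6: → [13,15),[12,14); WM=10
i=13 t=17 v=3: → [17,19),[16,18); WM=10
i=14 t=18 v=4: → [18,20),[17,19); WM=10
i=15 t=18 v=5: → [18,20),[17,19); WM=17; [9,11) fires=9 [10,12) fires=9 [11,13) fires=9 [12,14) fires=6 [13,15) fires=6
i=16 t=21 v=5: → [21,23),[20,22); WM=17
i=17 t=21 v=9: → [21,23),[20,22); WM=17
i=18 t=21 v=5: → [21,23),[20,22); WM=17
i=19 t=22 v=2: → [22,24),[21,23); WM=21; [16,18) fires=3 [17,19) fires=5 [18,20) fires=5
i=20 t=22 v=6: → [22,24),[21,23); WM=21

21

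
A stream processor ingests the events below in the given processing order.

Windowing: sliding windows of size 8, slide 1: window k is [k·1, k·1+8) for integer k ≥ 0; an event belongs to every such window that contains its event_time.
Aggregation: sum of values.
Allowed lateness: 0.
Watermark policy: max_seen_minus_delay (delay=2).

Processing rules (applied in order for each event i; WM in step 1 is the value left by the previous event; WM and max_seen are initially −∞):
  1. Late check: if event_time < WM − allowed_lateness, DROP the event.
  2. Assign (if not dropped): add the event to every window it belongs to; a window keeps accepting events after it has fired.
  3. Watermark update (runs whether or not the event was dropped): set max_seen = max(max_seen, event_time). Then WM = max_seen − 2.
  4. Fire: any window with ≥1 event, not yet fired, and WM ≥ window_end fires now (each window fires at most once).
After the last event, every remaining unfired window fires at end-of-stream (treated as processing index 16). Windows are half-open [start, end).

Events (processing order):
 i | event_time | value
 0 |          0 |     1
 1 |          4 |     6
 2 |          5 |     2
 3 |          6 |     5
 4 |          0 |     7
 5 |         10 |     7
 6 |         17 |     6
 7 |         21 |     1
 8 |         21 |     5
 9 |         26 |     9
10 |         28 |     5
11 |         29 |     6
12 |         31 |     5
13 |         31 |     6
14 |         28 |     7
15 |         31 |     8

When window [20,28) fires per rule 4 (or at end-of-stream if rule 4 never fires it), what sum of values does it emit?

i=0 t=0 v=1: → [0,8); WM=-2
i=1 t=4 v=6: → [4,12),[3,11),[2,10),[1,9),[0,8); WM=2
i=2 t=5 v=2: → [5,13),[4,12),[3,11),[2,10),[1,9),[0,8); WM=3
i=3 t=6 v=5: → [6,14),[5,13),[4,12),[3,11),[2,10),[1,9),[0,8); WM=4
i=4 t=0 v=7: DROP (t<4-0); WM=4
i=5 t=10 v=7: → [10,18),[9,17),[8,16),[7,15),[6,14),[5,13),[4,12),[3,11); WM=8; [0,8) fires=14
i=6 t=17 v=6: → [17,25),[16,24),[15,23),[14,22),[13,21),[12,20),[11,19),[10,18); WM=15; [1,9) fires=13 [2,10) fires=13 [3,11) fires=20 [4,12) fires=20 [5,13) fires=14 [6,14) fires=12 [7,15) fires=7
i=7 t=21 v=1: → [21,29),[20,28),[19,27),[18,26),[17,25),[16,24),[15,23),[14,22); WM=19; [8,16) fires=7 [9,17) fires=7 [10,18) fires=13 [11,19) fires=6
i=8 t=21 v=5: → [21,29),[20,28),[19,27),[18,26),[17,25),[16,24),[15,23),[14,22); WM=19
i=9 t=26 v=9: → [26,34),[25,33),[24,32),[23,31),[22,30),[21,29),[20,28),[19,27); WM=24; [12,20) fires=6 [13,21) fires=6 [14,22) fires=12 [15,23) fires=12 [16,24) fires=12
i=10 t=28 v=5: → [28,36),[27,35),[26,34),[25,33),[24,32),[23,31),[22,30),[21,29); WM=26; [17,25) fires=12 [18,26) fires=6
i=11 t=29 v=6: → [29,37),[28,36),[27,35),[26,34),[25,33),[24,32),[23,31),[22,30); WM=27; [19,27) fires=15
i=12 t=31 v=5: → [31,39),[30,38),[29,37),[28,36),[27,35),[26,34),[25,33),[24,32); WM=29; [20,28) fires=15 [21,29) fires=20
i=13 t=31 v=6: → [31,39),[30,38),[29,37),[28,36),[27,35),[26,34),[25,33),[24,32); WM=29
i=14 t=28 v=7: DROP (t<29-0); WM=29
i=15 t=31 v=8: → [31,39),[30,38),[29,37),[28,36),[27,35),[26,34),[25,33),[24,32); WM=29

15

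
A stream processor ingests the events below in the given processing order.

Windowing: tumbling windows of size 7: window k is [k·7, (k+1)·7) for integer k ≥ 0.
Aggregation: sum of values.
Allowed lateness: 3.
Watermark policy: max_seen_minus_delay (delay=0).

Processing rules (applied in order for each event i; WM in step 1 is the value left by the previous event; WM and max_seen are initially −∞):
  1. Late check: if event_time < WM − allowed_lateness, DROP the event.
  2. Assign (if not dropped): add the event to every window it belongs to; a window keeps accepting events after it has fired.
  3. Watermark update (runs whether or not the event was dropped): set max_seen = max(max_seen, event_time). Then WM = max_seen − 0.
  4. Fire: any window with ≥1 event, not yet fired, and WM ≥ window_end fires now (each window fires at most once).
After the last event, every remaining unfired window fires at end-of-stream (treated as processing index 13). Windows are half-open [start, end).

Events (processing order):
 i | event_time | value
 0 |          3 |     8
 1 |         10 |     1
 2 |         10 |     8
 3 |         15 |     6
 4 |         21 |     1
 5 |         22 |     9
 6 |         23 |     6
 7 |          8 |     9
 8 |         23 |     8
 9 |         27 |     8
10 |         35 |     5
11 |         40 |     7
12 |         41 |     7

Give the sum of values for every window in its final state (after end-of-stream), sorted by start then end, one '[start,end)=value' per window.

[0,7)=8 [7,14)=9 [14,21)=6 [21,28)=32 [35,42)=19

i=0 t=3 v=8: → [0,7); WM=3
i=1 t=10 v=1: → [7,14); WM=10; [0,7) fires=8
i=2 t=10 v=8: → [7,14); WM=10
i=3 t=15 v=6: → [14,21); WM=15; [7,14) fires=9
i=4 t=21 v=1: → [21,28); WM=21; [14,21) fires=6
i=5 t=22 v=9: → [21,28); WM=22
i=6 t=23 v=6: → [21,28); WM=23
i=7 t=8 v=9: DROP (t<23-3); WM=23
i=8 t=23 v=8: → [21,28); WM=23
i=9 t=27 v=8: → [21,28); WM=27
i=10 t=35 v=5: → [35,42); WM=35; [21,28) fires=32
i=11 t=40 v=7: → [35,42); WM=40
i=12 t=41 v=7: → [35,42); WM=41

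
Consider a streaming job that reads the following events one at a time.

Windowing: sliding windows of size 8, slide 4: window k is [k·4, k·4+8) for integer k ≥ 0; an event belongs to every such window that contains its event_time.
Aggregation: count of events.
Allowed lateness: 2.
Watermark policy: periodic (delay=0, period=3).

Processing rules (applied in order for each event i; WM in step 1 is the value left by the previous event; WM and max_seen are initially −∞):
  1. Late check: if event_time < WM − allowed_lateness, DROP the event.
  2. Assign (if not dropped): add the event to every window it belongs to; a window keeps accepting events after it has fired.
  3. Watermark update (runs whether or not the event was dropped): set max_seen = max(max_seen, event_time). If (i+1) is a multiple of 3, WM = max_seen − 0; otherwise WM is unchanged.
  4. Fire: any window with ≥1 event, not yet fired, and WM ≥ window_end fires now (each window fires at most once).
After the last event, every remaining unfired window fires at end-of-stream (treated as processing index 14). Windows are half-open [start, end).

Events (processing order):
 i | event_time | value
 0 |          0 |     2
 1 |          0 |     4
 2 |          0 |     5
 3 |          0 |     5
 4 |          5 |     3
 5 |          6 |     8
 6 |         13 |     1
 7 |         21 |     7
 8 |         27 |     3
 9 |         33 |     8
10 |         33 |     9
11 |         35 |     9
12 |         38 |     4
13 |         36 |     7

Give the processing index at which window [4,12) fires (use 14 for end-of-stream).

8

i=0 t=0 v=2: → [0,8); WM=−∞
i=1 t=0 v=4: → [0,8); WM=−∞
i=2 t=0 v=5: → [0,8); WM=0
i=3 t=0 v=5: → [0,8); WM=0
i=4 t=5 v=3: → [4,12),[0,8); WM=0
i=5 t=6 v=8: → [4,12),[0,8); WM=6
i=6 t=13 v=1: → [12,20),[8,16); WM=6
i=7 t=21 v=7: → [20,28),[16,24); WM=6
i=8 t=27 v=3: → [24,32),[20,28); WM=27; [0,8) fires=6 [4,12) fires=2 [8,16) fires=1 [12,20) fires=1 [16,24) fires=1
i=9 t=33 v=8: → [32,40),[28,36); WM=27
i=10 t=33 v=9: → [32,40),[28,36); WM=27
i=11 t=35 v=9: → [32,40),[28,36); WM=35; [20,28) fires=2 [24,32) fires=1
i=12 t=38 v=4: → [36,44),[32,40); WM=35
i=13 t=36 v=7: → [36,44),[32,40); WM=35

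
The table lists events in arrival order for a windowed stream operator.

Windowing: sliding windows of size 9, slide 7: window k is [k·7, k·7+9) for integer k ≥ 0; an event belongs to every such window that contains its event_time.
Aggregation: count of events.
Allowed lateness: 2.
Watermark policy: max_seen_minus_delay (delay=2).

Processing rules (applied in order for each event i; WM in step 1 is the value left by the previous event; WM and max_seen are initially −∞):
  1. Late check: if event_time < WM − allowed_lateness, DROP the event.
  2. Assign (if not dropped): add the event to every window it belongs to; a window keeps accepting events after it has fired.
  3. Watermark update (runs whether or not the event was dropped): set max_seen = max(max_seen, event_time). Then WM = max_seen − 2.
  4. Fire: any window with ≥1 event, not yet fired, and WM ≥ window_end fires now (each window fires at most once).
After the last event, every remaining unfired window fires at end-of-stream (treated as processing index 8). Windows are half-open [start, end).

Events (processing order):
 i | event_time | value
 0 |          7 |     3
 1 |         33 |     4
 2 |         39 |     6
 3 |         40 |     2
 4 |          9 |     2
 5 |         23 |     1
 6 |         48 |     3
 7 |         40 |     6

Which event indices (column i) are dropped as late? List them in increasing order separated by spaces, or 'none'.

i=0 t=7 v=3: → [7,16),[0,9); WM=5
i=1 t=33 v=4: → [28,37); WM=31; [0,9) fires=1 [7,16) fires=1
i=2 t=39 v=6: → [35,44); WM=37; [28,37) fires=1
i=3 t=40 v=2: → [35,44); WM=38
i=4 t=9 v=2: DROP (t<38-2); WM=38
i=5 t=23 v=1: DROP (t<38-2); WM=38
i=6 t=48 v=3: → [42,51); WM=46; [35,44) fires=2
i=7 t=40 v=6: DROP (t<46-2); WM=46

4 5 7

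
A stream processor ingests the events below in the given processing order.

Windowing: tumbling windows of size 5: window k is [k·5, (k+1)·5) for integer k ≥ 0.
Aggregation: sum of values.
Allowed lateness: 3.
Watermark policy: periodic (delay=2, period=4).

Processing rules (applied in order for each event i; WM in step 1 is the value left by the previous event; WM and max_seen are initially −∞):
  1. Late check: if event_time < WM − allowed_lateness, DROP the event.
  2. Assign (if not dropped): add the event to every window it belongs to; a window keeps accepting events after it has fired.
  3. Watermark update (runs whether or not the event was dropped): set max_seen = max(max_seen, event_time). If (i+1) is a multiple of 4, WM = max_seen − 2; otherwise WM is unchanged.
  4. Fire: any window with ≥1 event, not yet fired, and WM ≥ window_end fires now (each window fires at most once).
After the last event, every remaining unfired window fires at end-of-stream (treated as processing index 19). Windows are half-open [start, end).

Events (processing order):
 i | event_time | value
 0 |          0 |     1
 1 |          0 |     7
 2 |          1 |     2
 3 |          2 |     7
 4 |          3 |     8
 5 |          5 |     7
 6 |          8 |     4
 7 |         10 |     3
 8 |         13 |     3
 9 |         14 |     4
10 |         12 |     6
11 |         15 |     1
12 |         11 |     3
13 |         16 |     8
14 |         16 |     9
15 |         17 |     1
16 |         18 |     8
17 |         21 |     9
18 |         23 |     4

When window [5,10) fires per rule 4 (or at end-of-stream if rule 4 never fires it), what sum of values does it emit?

11

i=0 t=0 v=1: → [0,5); WM=−∞
i=1 t=0 v=7: → [0,5); WM=−∞
i=2 t=1 v=2: → [0,5); WM=−∞
i=3 t=2 v=7: → [0,5); WM=0
i=4 t=3 v=8: → [0,5); WM=0
i=5 t=5 v=7: → [5,10); WM=0
i=6 t=8 v=4: → [5,10); WM=0
i=7 t=10 v=3: → [10,15); WM=8; [0,5) fires=25
i=8 t=13 v=3: → [10,15); WM=8
i=9 t=14 v=4: → [10,15); WM=8
i=10 t=12 v=6: → [10,15); WM=8
i=11 t=15 v=1: → [15,20); WM=13; [5,10) fires=11
i=12 t=11 v=3: → [10,15); WM=13
i=13 t=16 v=8: → [15,20); WM=13
i=14 t=16 v=9: → [15,20); WM=13
i=15 t=17 v=1: → [15,20); WM=15; [10,15) fires=19
i=16 t=18 v=8: → [15,20); WM=15
i=17 t=21 v=9: → [20,25); WM=15
i=18 t=23 v=4: → [20,25); WM=15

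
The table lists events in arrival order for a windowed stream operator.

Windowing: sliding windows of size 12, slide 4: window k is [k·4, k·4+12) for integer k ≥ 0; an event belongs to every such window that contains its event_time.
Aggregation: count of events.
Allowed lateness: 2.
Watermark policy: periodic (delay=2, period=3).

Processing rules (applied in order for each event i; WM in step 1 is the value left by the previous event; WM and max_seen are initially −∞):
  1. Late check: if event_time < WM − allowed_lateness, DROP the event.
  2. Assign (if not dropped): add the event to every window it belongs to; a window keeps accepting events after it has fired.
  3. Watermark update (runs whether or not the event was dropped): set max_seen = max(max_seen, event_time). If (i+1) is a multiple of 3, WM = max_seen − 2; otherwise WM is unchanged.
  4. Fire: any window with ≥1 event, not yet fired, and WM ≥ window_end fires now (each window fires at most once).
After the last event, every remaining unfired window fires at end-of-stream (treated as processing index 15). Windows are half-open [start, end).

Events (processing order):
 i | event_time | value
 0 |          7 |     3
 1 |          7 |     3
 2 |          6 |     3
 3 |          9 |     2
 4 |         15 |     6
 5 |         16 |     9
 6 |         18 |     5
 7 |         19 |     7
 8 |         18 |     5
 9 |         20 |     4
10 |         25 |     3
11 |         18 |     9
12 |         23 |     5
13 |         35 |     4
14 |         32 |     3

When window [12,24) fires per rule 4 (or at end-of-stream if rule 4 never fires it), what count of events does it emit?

8

i=0 t=7 v=3: → [4,16),[0,12); WM=−∞
i=1 t=7 v=3: → [4,16),[0,12); WM=−∞
i=2 t=6 v=3: → [4,16),[0,12); WM=5
i=3 t=9 v=2: → [8,20),[4,16),[0,12); WM=5
i=4 t=15 v=6: → [12,24),[8,20),[4,16); WM=5
i=5 t=16 v=9: → [16,28),[12,24),[8,20); WM=14; [0,12) fires=4
i=6 t=18 v=5: → [16,28),[12,24),[8,20); WM=14
i=7 t=19 v=7: → [16,28),[12,24),[8,20); WM=14
i=8 t=18 v=5: → [16,28),[12,24),[8,20); WM=17; [4,16) fires=5
i=9 t=20 v=4: → [20,32),[16,28),[12,24); WM=17
i=10 t=25 v=3: → [24,36),[20,32),[16,28); WM=17
i=11 t=18 v=9: → [16,28),[12,24),[8,20); WM=23; [8,20) fires=7
i=12 t=23 v=5: → [20,32),[16,28),[12,24); WM=23
i=13 t=35 v=4: → [32,44),[28,40),[24,36); WM=23
i=14 t=32 v=3: → [32,44),[28,40),[24,36); WM=33; [12,24) fires=8 [16,28) fires=8 [20,32) fires=3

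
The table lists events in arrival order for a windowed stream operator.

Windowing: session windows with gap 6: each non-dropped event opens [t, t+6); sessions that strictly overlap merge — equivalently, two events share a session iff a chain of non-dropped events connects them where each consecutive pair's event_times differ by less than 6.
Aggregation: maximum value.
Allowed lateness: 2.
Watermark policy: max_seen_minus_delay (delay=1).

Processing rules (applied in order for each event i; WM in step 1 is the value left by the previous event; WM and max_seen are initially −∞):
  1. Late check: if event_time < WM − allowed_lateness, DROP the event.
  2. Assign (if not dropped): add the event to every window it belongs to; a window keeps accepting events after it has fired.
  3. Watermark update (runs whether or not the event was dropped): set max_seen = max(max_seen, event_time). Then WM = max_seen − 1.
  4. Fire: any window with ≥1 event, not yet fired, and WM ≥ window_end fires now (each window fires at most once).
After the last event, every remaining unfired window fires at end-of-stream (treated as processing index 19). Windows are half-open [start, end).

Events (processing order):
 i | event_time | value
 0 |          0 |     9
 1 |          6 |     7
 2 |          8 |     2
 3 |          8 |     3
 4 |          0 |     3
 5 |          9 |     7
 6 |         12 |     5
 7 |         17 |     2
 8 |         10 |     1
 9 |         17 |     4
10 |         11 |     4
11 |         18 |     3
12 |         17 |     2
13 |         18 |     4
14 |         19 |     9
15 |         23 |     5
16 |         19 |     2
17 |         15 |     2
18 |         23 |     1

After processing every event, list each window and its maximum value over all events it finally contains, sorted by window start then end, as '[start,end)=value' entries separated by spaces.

i=0 t=0 v=9: → [0,6); WM=-1
i=1 t=6 v=7: → [6,12); WM=5
i=2 t=8 v=2: → [6,14); WM=7
i=3 t=8 v=3: → [6,14); WM=7
i=4 t=0 v=3: DROP (t<7-2); WM=7
i=5 t=9 v=7: → [6,15); WM=8
i=6 t=12 v=5: → [6,18); WM=11
i=7 t=17 v=2: → [6,23); WM=16
i=8 t=10 v=1: DROP (t<16-2); WM=16
i=9 t=17 v=4: → [6,23); WM=16
i=10 t=11 v=4: DROP (t<16-2); WM=16
i=11 t=18 v=3: → [6,24); WM=17
i=12 t=17 v=2: → [6,24); WM=17
i=13 t=18 v=4: → [6,24); WM=17
i=14 t=19 v=9: → [6,25); WM=18
i=15 t=23 v=5: → [6,29); WM=22
i=16 t=19 v=2: DROP (t<22-2); WM=22
i=17 t=15 v=2: DROP (t<22-2); WM=22
i=18 t=23 v=1: → [6,29); WM=22

[0,6)=9 [6,29)=9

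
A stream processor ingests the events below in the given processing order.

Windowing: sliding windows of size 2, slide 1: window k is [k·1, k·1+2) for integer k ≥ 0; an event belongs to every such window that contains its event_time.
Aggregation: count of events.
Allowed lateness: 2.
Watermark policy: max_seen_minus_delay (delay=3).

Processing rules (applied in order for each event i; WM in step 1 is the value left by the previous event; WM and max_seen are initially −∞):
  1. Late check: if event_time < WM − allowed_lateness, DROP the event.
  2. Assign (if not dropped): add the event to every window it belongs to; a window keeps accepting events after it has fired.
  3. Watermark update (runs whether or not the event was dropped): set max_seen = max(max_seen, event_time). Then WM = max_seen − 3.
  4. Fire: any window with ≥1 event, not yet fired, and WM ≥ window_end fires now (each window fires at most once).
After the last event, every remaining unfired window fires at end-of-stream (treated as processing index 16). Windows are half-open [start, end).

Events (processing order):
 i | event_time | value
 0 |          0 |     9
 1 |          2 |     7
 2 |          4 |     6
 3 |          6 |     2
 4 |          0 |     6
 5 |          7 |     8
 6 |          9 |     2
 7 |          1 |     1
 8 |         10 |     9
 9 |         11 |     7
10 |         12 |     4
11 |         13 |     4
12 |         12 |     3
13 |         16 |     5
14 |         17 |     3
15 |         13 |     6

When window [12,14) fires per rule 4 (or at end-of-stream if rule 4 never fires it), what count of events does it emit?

i=0 t=0 v=9: → [0,2); WM=-3
i=1 t=2 v=7: → [2,4),[1,3); WM=-1
i=2 t=4 v=6: → [4,6),[3,5); WM=1
i=3 t=6 v=2: → [6,8),[5,7); WM=3; [0,2) fires=1 [1,3) fires=1
i=4 t=0 v=6: DROP (t<3-2); WM=3
i=5 t=7 v=8: → [7,9),[6,8); WM=4; [2,4) fires=1
i=6 t=9 v=2: → [9,11),[8,10); WM=6; [3,5) fires=1 [4,6) fires=1
i=7 t=1 v=1: DROP (t<6-2); WM=6
i=8 t=10 v=9: → [10,12),[9,11); WM=7; [5,7) fires=1
i=9 t=11 v=7: → [11,13),[10,12); WM=8; [6,8) fires=2
i=10 t=12 v=4: → [12,14),[11,13); WM=9; [7,9) fires=1
i=11 t=13 v=4: → [13,15),[12,14); WM=10; [8,10) fires=1
i=12 t=12 v=3: → [12,14),[11,13); WM=10
i=13 t=16 v=5: → [16,18),[15,17); WM=13; [9,11) fires=2 [10,12) fires=2 [11,13) fires=3
i=14 t=17 v=3: → [17,19),[16,18); WM=14; [12,14) fires=3
i=15 t=13 v=6: → [13,15),[12,14); WM=14

3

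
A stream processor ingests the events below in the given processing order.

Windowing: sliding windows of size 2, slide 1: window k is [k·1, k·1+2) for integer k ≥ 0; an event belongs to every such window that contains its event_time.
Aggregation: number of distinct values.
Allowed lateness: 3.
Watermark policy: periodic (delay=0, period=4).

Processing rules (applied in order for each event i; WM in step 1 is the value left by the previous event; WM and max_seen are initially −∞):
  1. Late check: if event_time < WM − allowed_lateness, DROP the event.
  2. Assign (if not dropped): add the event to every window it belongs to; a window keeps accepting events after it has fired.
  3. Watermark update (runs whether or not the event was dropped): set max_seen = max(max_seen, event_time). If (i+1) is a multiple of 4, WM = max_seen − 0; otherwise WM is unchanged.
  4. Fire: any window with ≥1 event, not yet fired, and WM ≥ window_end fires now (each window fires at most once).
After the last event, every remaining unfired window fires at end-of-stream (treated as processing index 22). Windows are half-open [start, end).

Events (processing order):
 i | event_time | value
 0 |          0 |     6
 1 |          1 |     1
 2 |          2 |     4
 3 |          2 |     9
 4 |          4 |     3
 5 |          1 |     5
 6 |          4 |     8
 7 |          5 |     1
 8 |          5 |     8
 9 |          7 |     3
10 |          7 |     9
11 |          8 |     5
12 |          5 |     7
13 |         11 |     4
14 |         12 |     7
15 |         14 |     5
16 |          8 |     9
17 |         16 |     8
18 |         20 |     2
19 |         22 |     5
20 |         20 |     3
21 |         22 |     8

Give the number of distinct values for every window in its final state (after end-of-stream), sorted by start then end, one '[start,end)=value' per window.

[0,2)=3 [1,3)=4 [2,4)=2 [3,5)=2 [4,6)=4 [5,7)=3 [6,8)=2 [7,9)=3 [8,10)=1 [10,12)=1 [11,13)=2 [12,14)=1 [13,15)=1 [14,16)=1 [15,17)=1 [16,18)=1 [19,21)=2 [20,22)=2 [21,23)=2 [22,24)=2

i=0 t=0 v=6: → [0,2); WM=−∞
i=1 t=1 v=1: → [1,3),[0,2); WM=−∞
i=2 t=2 v=4: → [2,4),[1,3); WM=−∞
i=3 t=2 v=9: → [2,4),[1,3); WM=2; [0,2) fires=2
i=4 t=4 v=3: → [4,6),[3,5); WM=2
i=5 t=1 v=5: → [1,3),[0,2); WM=2
i=6 t=4 v=8: → [4,6),[3,5); WM=2
i=7 t=5 v=1: → [5,7),[4,6); WM=5; [1,3) fires=4 [2,4) fires=2 [3,5) fires=2
i=8 t=5 v=8: → [5,7),[4,6); WM=5
i=9 t=7 v=3: → [7,9),[6,8); WM=5
i=10 t=7 v=9: → [7,9),[6,8); WM=5
i=11 t=8 v=5: → [8,10),[7,9); WM=8; [4,6) fires=3 [5,7) fires=2 [6,8) fires=2
i=12 t=5 v=7: → [5,7),[4,6); WM=8
i=13 t=11 v=4: → [11,13),[10,12); WM=8
i=14 t=12 v=7: → [12,14),[11,13); WM=8
i=15 t=14 v=5: → [14,16),[13,15); WM=14; [7,9) fires=3 [8,10) fires=1 [10,12) fires=1 [11,13) fires=2 [12,14) fires=1
i=16 t=8 v=9: DROP (t<14-3); WM=14
i=17 t=16 v=8: → [16,18),[15,17); WM=14
i=18 t=20 v=2: → [20,22),[19,21); WM=14
i=19 t=22 v=5: → [22,24),[21,23); WM=22; [13,15) fires=1 [14,16) fires=1 [15,17) fires=1 [16,18) fires=1 [19,21) fires=1 [20,22) fires=1
i=20 t=20 v=3: → [20,22),[19,21); WM=22
i=21 t=22 v=8: → [22,24),[21,23); WM=22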